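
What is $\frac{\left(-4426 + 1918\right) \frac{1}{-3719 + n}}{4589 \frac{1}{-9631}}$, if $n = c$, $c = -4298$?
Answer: $- \frac{24154548}{36790013} \approx -0.65655$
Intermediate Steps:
$n = -4298$
$\frac{\left(-4426 + 1918\right) \frac{1}{-3719 + n}}{4589 \frac{1}{-9631}} = \frac{\left(-4426 + 1918\right) \frac{1}{-3719 - 4298}}{4589 \frac{1}{-9631}} = \frac{\left(-2508\right) \frac{1}{-8017}}{4589 \left(- \frac{1}{9631}\right)} = \frac{\left(-2508\right) \left(- \frac{1}{8017}\right)}{- \frac{4589}{9631}} = \frac{2508}{8017} \left(- \frac{9631}{4589}\right) = - \frac{24154548}{36790013}$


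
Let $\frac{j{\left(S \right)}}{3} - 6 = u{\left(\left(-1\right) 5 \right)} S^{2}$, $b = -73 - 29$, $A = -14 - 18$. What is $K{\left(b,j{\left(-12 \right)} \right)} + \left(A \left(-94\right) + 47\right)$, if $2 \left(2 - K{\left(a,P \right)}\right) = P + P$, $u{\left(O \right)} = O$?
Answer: $5199$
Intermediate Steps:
$A = -32$
$b = -102$
$j{\left(S \right)} = 18 - 15 S^{2}$ ($j{\left(S \right)} = 18 + 3 \left(-1\right) 5 S^{2} = 18 + 3 \left(- 5 S^{2}\right) = 18 - 15 S^{2}$)
$K{\left(a,P \right)} = 2 - P$ ($K{\left(a,P \right)} = 2 - \frac{P + P}{2} = 2 - \frac{2 P}{2} = 2 - P$)
$K{\left(b,j{\left(-12 \right)} \right)} + \left(A \left(-94\right) + 47\right) = \left(2 - \left(18 - 15 \left(-12\right)^{2}\right)\right) + \left(\left(-32\right) \left(-94\right) + 47\right) = \left(2 - \left(18 - 2160\right)\right) + \left(3008 + 47\right) = \left(2 - \left(18 - 2160\right)\right) + 3055 = \left(2 - -2142\right) + 3055 = \left(2 + 2142\right) + 3055 = 2144 + 3055 = 5199$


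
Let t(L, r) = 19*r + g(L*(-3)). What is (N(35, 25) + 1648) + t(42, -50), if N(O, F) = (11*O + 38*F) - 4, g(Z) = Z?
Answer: 1903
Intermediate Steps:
N(O, F) = -4 + 11*O + 38*F
t(L, r) = -3*L + 19*r (t(L, r) = 19*r + L*(-3) = 19*r - 3*L = -3*L + 19*r)
(N(35, 25) + 1648) + t(42, -50) = ((-4 + 11*35 + 38*25) + 1648) + (-3*42 + 19*(-50)) = ((-4 + 385 + 950) + 1648) + (-126 - 950) = (1331 + 1648) - 1076 = 2979 - 1076 = 1903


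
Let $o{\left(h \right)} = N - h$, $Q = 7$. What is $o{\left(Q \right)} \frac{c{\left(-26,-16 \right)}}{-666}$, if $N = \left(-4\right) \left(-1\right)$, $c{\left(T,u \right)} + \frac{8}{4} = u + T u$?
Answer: $\frac{199}{111} \approx 1.7928$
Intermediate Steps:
$c{\left(T,u \right)} = -2 + u + T u$ ($c{\left(T,u \right)} = -2 + \left(u + T u\right) = -2 + u + T u$)
$N = 4$
$o{\left(h \right)} = 4 - h$
$o{\left(Q \right)} \frac{c{\left(-26,-16 \right)}}{-666} = \left(4 - 7\right) \frac{-2 - 16 - -416}{-666} = \left(4 - 7\right) \left(-2 - 16 + 416\right) \left(- \frac{1}{666}\right) = - 3 \cdot 398 \left(- \frac{1}{666}\right) = \left(-3\right) \left(- \frac{199}{333}\right) = \frac{199}{111}$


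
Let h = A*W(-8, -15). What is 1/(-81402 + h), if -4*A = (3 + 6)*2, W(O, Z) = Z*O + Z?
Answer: -2/163749 ≈ -1.2214e-5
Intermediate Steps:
W(O, Z) = Z + O*Z (W(O, Z) = O*Z + Z = Z + O*Z)
A = -9/2 (A = -(3 + 6)*2/4 = -9*2/4 = -1/4*18 = -9/2 ≈ -4.5000)
h = -945/2 (h = -(-135)*(1 - 8)/2 = -(-135)*(-7)/2 = -9/2*105 = -945/2 ≈ -472.50)
1/(-81402 + h) = 1/(-81402 - 945/2) = 1/(-163749/2) = -2/163749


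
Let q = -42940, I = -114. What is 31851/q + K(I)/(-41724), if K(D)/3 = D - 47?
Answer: -1434442/1964505 ≈ -0.73018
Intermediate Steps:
K(D) = -141 + 3*D (K(D) = 3*(D - 47) = 3*(-47 + D) = -141 + 3*D)
31851/q + K(I)/(-41724) = 31851/(-42940) + (-141 + 3*(-114))/(-41724) = 31851*(-1/42940) + (-141 - 342)*(-1/41724) = -31851/42940 - 483*(-1/41724) = -31851/42940 + 161/13908 = -1434442/1964505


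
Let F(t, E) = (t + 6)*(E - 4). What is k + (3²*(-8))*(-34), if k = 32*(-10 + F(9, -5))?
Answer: -2192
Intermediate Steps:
F(t, E) = (-4 + E)*(6 + t) (F(t, E) = (6 + t)*(-4 + E) = (-4 + E)*(6 + t))
k = -4640 (k = 32*(-10 + (-24 - 4*9 + 6*(-5) - 5*9)) = 32*(-10 + (-24 - 36 - 30 - 45)) = 32*(-10 - 135) = 32*(-145) = -4640)
k + (3²*(-8))*(-34) = -4640 + (3²*(-8))*(-34) = -4640 + (9*(-8))*(-34) = -4640 - 72*(-34) = -4640 + 2448 = -2192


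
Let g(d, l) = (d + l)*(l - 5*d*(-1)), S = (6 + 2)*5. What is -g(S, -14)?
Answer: -4836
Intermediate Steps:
S = 40 (S = 8*5 = 40)
g(d, l) = (d + l)*(l + 5*d)
-g(S, -14) = -((-14)**2 + 5*40**2 + 6*40*(-14)) = -(196 + 5*1600 - 3360) = -(196 + 8000 - 3360) = -1*4836 = -4836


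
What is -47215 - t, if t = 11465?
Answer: -58680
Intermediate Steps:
-47215 - t = -47215 - 1*11465 = -47215 - 11465 = -58680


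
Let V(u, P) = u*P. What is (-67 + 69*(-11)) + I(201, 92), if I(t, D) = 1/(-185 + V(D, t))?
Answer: -15121581/18307 ≈ -826.00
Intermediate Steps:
V(u, P) = P*u
I(t, D) = 1/(-185 + D*t) (I(t, D) = 1/(-185 + t*D) = 1/(-185 + D*t))
(-67 + 69*(-11)) + I(201, 92) = (-67 + 69*(-11)) + 1/(-185 + 92*201) = (-67 - 759) + 1/(-185 + 18492) = -826 + 1/18307 = -15121581/18307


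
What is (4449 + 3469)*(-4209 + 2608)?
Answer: -12676718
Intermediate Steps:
(4449 + 3469)*(-4209 + 2608) = 7918*(-1601) = -12676718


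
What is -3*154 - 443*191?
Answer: -85075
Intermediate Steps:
-3*154 - 443*191 = -462 - 84613 = -85075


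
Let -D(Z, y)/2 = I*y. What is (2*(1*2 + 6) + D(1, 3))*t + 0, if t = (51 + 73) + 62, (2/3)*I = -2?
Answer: 6324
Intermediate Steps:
I = -3 (I = (3/2)*(-2) = -3)
D(Z, y) = 6*y (D(Z, y) = -(-6)*y = 6*y)
t = 186 (t = 124 + 62 = 186)
(2*(1*2 + 6) + D(1, 3))*t + 0 = (2*(1*2 + 6) + 6*3)*186 + 0 = (2*(2 + 6) + 18)*186 + 0 = (2*8 + 18)*186 + 0 = (16 + 18)*186 + 0 = 34*186 + 0 = 6324 + 0 = 6324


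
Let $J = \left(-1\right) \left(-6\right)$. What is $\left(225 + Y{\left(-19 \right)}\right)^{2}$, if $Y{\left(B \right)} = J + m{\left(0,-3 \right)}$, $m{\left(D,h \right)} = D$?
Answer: $53361$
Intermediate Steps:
$J = 6$
$Y{\left(B \right)} = 6$ ($Y{\left(B \right)} = 6 + 0 = 6$)
$\left(225 + Y{\left(-19 \right)}\right)^{2} = \left(225 + 6\right)^{2} = 231^{2} = 53361$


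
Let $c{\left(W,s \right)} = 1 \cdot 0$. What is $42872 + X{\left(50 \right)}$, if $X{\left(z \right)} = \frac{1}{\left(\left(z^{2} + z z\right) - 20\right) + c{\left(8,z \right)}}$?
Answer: $\frac{213502561}{4980} \approx 42872.0$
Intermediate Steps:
$c{\left(W,s \right)} = 0$
$X{\left(z \right)} = \frac{1}{-20 + 2 z^{2}}$ ($X{\left(z \right)} = \frac{1}{\left(\left(z^{2} + z z\right) - 20\right) + 0} = \frac{1}{\left(\left(z^{2} + z^{2}\right) - 20\right) + 0} = \frac{1}{\left(2 z^{2} - 20\right) + 0} = \frac{1}{\left(-20 + 2 z^{2}\right) + 0} = \frac{1}{-20 + 2 z^{2}}$)
$42872 + X{\left(50 \right)} = 42872 + \frac{1}{2 \left(-10 + 50^{2}\right)} = 42872 + \frac{1}{2 \left(-10 + 2500\right)} = 42872 + \frac{1}{2 \cdot 2490} = 42872 + \frac{1}{2} \cdot \frac{1}{2490} = 42872 + \frac{1}{4980} = \frac{213502561}{4980}$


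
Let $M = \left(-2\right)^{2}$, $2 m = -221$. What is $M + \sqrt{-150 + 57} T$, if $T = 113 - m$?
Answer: $4 + \frac{447 i \sqrt{93}}{2} \approx 4.0 + 2155.4 i$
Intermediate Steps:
$m = - \frac{221}{2}$ ($m = \frac{1}{2} \left(-221\right) = - \frac{221}{2} \approx -110.5$)
$M = 4$
$T = \frac{447}{2}$ ($T = 113 - - \frac{221}{2} = 113 + \frac{221}{2} = \frac{447}{2} \approx 223.5$)
$M + \sqrt{-150 + 57} T = 4 + \sqrt{-150 + 57} \cdot \frac{447}{2} = 4 + \sqrt{-93} \cdot \frac{447}{2} = 4 + i \sqrt{93} \cdot \frac{447}{2} = 4 + \frac{447 i \sqrt{93}}{2}$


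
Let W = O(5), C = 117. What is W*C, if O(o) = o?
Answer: 585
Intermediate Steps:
W = 5
W*C = 5*117 = 585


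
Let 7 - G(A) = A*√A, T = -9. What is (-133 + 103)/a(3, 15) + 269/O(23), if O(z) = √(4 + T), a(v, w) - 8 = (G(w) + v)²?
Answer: -3870/399307 - 1000*√15/1197921 - 269*I*√5/5 ≈ -0.012925 - 120.3*I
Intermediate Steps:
G(A) = 7 - A^(3/2) (G(A) = 7 - A*√A = 7 - A^(3/2))
a(v, w) = 8 + (7 + v - w^(3/2))² (a(v, w) = 8 + ((7 - w^(3/2)) + v)² = 8 + (7 + v - w^(3/2))²)
O(z) = I*√5 (O(z) = √(4 - 9) = √(-5) = I*√5)
(-133 + 103)/a(3, 15) + 269/O(23) = (-133 + 103)/(8 + (7 + 3 - 15^(3/2))²) + 269/((I*√5)) = -30/(8 + (7 + 3 - 15*√15)²) + 269*(-I*√5/5) = -30/(8 + (7 + 3 - 15*√15)²) - 269*I*√5/5 = -30/(8 + (10 - 15*√15)²) - 269*I*√5/5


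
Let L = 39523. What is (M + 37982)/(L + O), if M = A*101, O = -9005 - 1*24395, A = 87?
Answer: 46769/6123 ≈ 7.6383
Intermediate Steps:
O = -33400 (O = -9005 - 24395 = -33400)
M = 8787 (M = 87*101 = 8787)
(M + 37982)/(L + O) = (8787 + 37982)/(39523 - 33400) = 46769/6123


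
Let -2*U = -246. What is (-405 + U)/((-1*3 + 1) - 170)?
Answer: 141/86 ≈ 1.6395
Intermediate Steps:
U = 123 (U = -1/2*(-246) = 123)
(-405 + U)/((-1*3 + 1) - 170) = (-405 + 123)/((-1*3 + 1) - 170) = -282/((-3 + 1) - 170) = -282/(-2 - 170) = -282/(-172) = -282*(-1/172) = 141/86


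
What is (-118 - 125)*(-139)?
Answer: 33777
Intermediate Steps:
(-118 - 125)*(-139) = -243*(-139) = 33777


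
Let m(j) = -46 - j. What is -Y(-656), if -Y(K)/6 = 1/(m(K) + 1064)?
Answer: 1/279 ≈ 0.0035842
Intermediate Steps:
Y(K) = -6/(1018 - K) (Y(K) = -6/((-46 - K) + 1064) = -6/(1018 - K))
-Y(-656) = -6/(-1018 - 656) = -6/(-1674) = -6*(-1)/1674 = -1*(-1/279) = 1/279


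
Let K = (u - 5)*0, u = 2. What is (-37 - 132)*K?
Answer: 0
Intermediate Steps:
K = 0 (K = (2 - 5)*0 = -3*0 = 0)
(-37 - 132)*K = (-37 - 132)*0 = -169*0 = 0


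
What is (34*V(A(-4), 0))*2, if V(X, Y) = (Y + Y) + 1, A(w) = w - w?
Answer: 68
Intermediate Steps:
A(w) = 0
V(X, Y) = 1 + 2*Y (V(X, Y) = 2*Y + 1 = 1 + 2*Y)
(34*V(A(-4), 0))*2 = (34*(1 + 2*0))*2 = (34*(1 + 0))*2 = (34*1)*2 = 34*2 = 68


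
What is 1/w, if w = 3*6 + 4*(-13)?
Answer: -1/34 ≈ -0.029412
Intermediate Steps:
w = -34 (w = 18 - 52 = -34)
1/w = 1/(-34) = -1/34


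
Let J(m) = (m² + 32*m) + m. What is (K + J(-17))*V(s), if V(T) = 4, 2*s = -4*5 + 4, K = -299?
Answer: -2284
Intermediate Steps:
s = -8 (s = (-4*5 + 4)/2 = (-20 + 4)/2 = (½)*(-16) = -8)
J(m) = m² + 33*m
(K + J(-17))*V(s) = (-299 - 17*(33 - 17))*4 = (-299 - 17*16)*4 = (-299 - 272)*4 = -571*4 = -2284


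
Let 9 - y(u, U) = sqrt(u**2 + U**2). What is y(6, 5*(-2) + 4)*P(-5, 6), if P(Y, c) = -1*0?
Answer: 0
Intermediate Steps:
P(Y, c) = 0
y(u, U) = 9 - sqrt(U**2 + u**2) (y(u, U) = 9 - sqrt(u**2 + U**2) = 9 - sqrt(U**2 + u**2))
y(6, 5*(-2) + 4)*P(-5, 6) = (9 - sqrt((5*(-2) + 4)**2 + 6**2))*0 = (9 - sqrt((-10 + 4)**2 + 36))*0 = (9 - sqrt((-6)**2 + 36))*0 = (9 - sqrt(36 + 36))*0 = (9 - sqrt(72))*0 = (9 - 6*sqrt(2))*0 = 0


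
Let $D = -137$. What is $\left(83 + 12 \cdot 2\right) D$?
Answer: $-14659$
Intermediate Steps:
$\left(83 + 12 \cdot 2\right) D = \left(83 + 12 \cdot 2\right) \left(-137\right) = \left(83 + 24\right) \left(-137\right) = 107 \left(-137\right) = -14659$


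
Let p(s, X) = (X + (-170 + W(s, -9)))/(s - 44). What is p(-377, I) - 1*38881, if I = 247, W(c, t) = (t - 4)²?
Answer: -16369147/421 ≈ -38882.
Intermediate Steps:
W(c, t) = (-4 + t)²
p(s, X) = (-1 + X)/(-44 + s) (p(s, X) = (X + (-170 + (-4 - 9)²))/(s - 44) = (X + (-170 + (-13)²))/(-44 + s) = (X + (-170 + 169))/(-44 + s) = (X - 1)/(-44 + s) = (-1 + X)/(-44 + s))
p(-377, I) - 1*38881 = (-1 + 247)/(-44 - 377) - 1*38881 = 246/(-421) - 38881 = -1/421*246 - 38881 = -246/421 - 38881 = -16369147/421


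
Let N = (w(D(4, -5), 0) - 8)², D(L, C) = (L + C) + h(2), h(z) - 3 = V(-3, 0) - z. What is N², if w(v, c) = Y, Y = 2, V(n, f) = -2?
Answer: 1296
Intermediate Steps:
h(z) = 1 - z (h(z) = 3 + (-2 - z) = 1 - z)
D(L, C) = -1 + C + L (D(L, C) = (L + C) + (1 - 1*2) = (C + L) + (1 - 2) = (C + L) - 1 = -1 + C + L)
w(v, c) = 2
N = 36 (N = (2 - 8)² = (-6)² = 36)
N² = 36² = 1296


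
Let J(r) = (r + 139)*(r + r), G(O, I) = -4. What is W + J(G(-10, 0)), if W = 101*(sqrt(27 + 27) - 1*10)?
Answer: -2090 + 303*sqrt(6) ≈ -1347.8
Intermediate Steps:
J(r) = 2*r*(139 + r) (J(r) = (139 + r)*(2*r) = 2*r*(139 + r))
W = -1010 + 303*sqrt(6) (W = 101*(sqrt(54) - 10) = 101*(3*sqrt(6) - 10) = 101*(-10 + 3*sqrt(6)) = -1010 + 303*sqrt(6) ≈ -267.80)
W + J(G(-10, 0)) = (-1010 + 303*sqrt(6)) + 2*(-4)*(139 - 4) = (-1010 + 303*sqrt(6)) + 2*(-4)*135 = (-1010 + 303*sqrt(6)) - 1080 = -2090 + 303*sqrt(6)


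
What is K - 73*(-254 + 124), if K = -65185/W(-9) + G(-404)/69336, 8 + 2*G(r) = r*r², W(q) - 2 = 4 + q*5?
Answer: 2407983193/225342 ≈ 10686.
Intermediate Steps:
W(q) = 6 + 5*q (W(q) = 2 + (4 + q*5) = 2 + (4 + 5*q) = 6 + 5*q)
G(r) = -4 + r³/2 (G(r) = -4 + (r*r²)/2 = -4 + r³/2)
K = 269487613/225342 (K = -65185/(6 + 5*(-9)) + (-4 + (½)*(-404)³)/69336 = -65185/(6 - 45) + (-4 + (½)*(-65939264))*(1/69336) = -65185/(-39) + (-4 - 32969632)*(1/69336) = -65185*(-1/39) - 32969636*1/69336 = 65185/39 - 8242409/17334 = 269487613/225342 ≈ 1195.9)
K - 73*(-254 + 124) = 269487613/225342 - 73*(-254 + 124) = 269487613/225342 - 73*(-130) = 269487613/225342 - 1*(-9490) = 269487613/225342 + 9490 = 2407983193/225342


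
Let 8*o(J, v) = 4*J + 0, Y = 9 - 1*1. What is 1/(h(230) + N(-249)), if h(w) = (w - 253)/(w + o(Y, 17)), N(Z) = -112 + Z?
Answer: -234/84497 ≈ -0.0027693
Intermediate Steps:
Y = 8 (Y = 9 - 1 = 8)
o(J, v) = J/2 (o(J, v) = (4*J + 0)/8 = (4*J)/8 = J/2)
h(w) = (-253 + w)/(4 + w) (h(w) = (w - 253)/(w + (1/2)*8) = (-253 + w)/(w + 4) = (-253 + w)/(4 + w))
1/(h(230) + N(-249)) = 1/((-253 + 230)/(4 + 230) + (-112 - 249)) = 1/(-23/234 - 361) = 1/(-84497/234) = -234/84497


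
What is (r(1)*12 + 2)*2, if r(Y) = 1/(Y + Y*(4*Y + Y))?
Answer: 8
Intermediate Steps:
r(Y) = 1/(Y + 5*Y²) (r(Y) = 1/(Y + Y*(5*Y)) = 1/(Y + 5*Y²))
(r(1)*12 + 2)*2 = ((1/(1*(1 + 5*1)))*12 + 2)*2 = ((1/(1 + 5))*12 + 2)*2 = ((1/6)*12 + 2)*2 = ((1*(⅙))*12 + 2)*2 = ((⅙)*12 + 2)*2 = (2 + 2)*2 = 4*2 = 8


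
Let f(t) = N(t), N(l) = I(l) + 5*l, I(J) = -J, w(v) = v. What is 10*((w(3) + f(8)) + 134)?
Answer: 1690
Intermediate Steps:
N(l) = 4*l (N(l) = -l + 5*l = 4*l)
f(t) = 4*t
10*((w(3) + f(8)) + 134) = 10*((3 + 4*8) + 134) = 10*((3 + 32) + 134) = 10*(35 + 134) = 10*169 = 1690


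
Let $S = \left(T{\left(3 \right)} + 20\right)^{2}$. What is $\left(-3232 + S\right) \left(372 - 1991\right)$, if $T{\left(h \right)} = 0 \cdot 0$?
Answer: $4585008$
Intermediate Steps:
$T{\left(h \right)} = 0$
$S = 400$ ($S = \left(0 + 20\right)^{2} = 20^{2} = 400$)
$\left(-3232 + S\right) \left(372 - 1991\right) = \left(-3232 + 400\right) \left(372 - 1991\right) = \left(-2832\right) \left(-1619\right) = 4585008$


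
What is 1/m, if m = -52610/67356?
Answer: -33678/26305 ≈ -1.2803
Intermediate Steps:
m = -26305/33678 (m = -52610*1/67356 = -26305/33678 ≈ -0.78107)
1/m = 1/(-26305/33678) = -33678/26305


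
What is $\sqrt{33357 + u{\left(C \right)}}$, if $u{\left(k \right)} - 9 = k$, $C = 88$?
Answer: $\sqrt{33454} \approx 182.9$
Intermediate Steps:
$u{\left(k \right)} = 9 + k$
$\sqrt{33357 + u{\left(C \right)}} = \sqrt{33357 + \left(9 + 88\right)} = \sqrt{33357 + 97} = \sqrt{33454}$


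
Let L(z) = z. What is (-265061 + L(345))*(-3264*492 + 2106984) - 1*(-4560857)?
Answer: -132643567879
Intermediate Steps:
(-265061 + L(345))*(-3264*492 + 2106984) - 1*(-4560857) = (-265061 + 345)*(-3264*492 + 2106984) - 1*(-4560857) = -264716*(-1605888 + 2106984) + 4560857 = -264716*501096 + 4560857 = -132648128736 + 4560857 = -132643567879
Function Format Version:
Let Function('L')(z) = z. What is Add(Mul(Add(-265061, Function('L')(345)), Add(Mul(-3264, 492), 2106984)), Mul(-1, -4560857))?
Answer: -132643567879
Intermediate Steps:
Add(Mul(Add(-265061, Function('L')(345)), Add(Mul(-3264, 492), 2106984)), Mul(-1, -4560857)) = Add(Mul(Add(-265061, 345), Add(Mul(-3264, 492), 2106984)), Mul(-1, -4560857)) = Add(Mul(-264716, Add(-1605888, 2106984)), 4560857) = Add(Mul(-264716, 501096), 4560857) = Add(-132648128736, 4560857) = -132643567879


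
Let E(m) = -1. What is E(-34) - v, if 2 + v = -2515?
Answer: 2516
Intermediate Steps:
v = -2517 (v = -2 - 2515 = -2517)
E(-34) - v = -1 - 1*(-2517) = -1 + 2517 = 2516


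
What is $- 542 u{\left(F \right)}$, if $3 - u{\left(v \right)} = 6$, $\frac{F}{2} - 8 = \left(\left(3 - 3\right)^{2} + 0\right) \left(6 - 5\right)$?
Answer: $1626$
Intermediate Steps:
$F = 16$ ($F = 16 + 2 \left(\left(3 - 3\right)^{2} + 0\right) \left(6 - 5\right) = 16 + 2 \left(0^{2} + 0\right) 1 = 16 + 2 \left(0 + 0\right) 1 = 16 + 2 \cdot 0 \cdot 1 = 16 + 2 \cdot 0 = 16 + 0 = 16$)
$u{\left(v \right)} = -3$ ($u{\left(v \right)} = 3 - 6 = -3$)
$- 542 u{\left(F \right)} = \left(-542\right) \left(-3\right) = 1626$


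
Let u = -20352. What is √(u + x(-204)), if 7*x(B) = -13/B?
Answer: I*√10375363551/714 ≈ 142.66*I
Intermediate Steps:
x(B) = -13/(7*B) (x(B) = (-13/B)/7 = -13/(7*B))
√(u + x(-204)) = √(-20352 - 13/7/(-204)) = √(-20352 - 13/7*(-1/204)) = √(-20352 + 13/1428) = √(-29062643/1428) = I*√10375363551/714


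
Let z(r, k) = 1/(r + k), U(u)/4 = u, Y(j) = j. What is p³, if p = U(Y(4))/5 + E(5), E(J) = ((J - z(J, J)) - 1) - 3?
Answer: 68921/1000 ≈ 68.921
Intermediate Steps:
U(u) = 4*u
z(r, k) = 1/(k + r)
E(J) = -4 + J - 1/(2*J) (E(J) = ((J - 1/(J + J)) - 1) - 3 = ((J - 1/(2*J)) - 1) - 3 = (-1 + J - 1/(2*J)) - 3 = -4 + J - 1/(2*J))
p = 41/10 (p = (4*4)/5 + (-4 + 5 - ½/5) = 16*(⅕) + (-4 + 5 - ½*⅕) = 16/5 + (-4 + 5 - ⅒) = 16/5 + 9/10 = 41/10 ≈ 4.1000)
p³ = (41/10)³ = 68921/1000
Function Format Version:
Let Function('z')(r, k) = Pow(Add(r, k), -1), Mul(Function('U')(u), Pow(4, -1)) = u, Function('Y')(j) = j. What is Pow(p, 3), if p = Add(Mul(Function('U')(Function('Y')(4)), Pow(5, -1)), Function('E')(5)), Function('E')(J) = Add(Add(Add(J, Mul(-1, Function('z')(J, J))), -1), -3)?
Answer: Rational(68921, 1000) ≈ 68.921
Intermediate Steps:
Function('U')(u) = Mul(4, u)
Function('z')(r, k) = Pow(Add(k, r), -1)
Function('E')(J) = Add(-4, J, Mul(Rational(-1, 2), Pow(J, -1))) (Function('E')(J) = Add(Add(Add(J, Mul(-1, Pow(Add(J, J), -1))), -1), -3) = Add(Add(Add(J, Mul(-1, Pow(Mul(2, J), -1))), -1), -3) = Add(Add(Add(J, Mul(-1, Mul(Rational(1, 2), Pow(J, -1)))), -1), -3) = Add(Add(Add(J, Mul(Rational(-1, 2), Pow(J, -1))), -1), -3) = Add(Add(-1, J, Mul(Rational(-1, 2), Pow(J, -1))), -3) = Add(-4, J, Mul(Rational(-1, 2), Pow(J, -1))))
p = Rational(41, 10) (p = Add(Mul(Mul(4, 4), Pow(5, -1)), Add(-4, 5, Mul(Rational(-1, 2), Pow(5, -1)))) = Add(Mul(16, Rational(1, 5)), Add(-4, 5, Mul(Rational(-1, 2), Rational(1, 5)))) = Add(Rational(16, 5), Add(-4, 5, Rational(-1, 10))) = Add(Rational(16, 5), Rational(9, 10)) = Rational(41, 10) ≈ 4.1000)
Pow(p, 3) = Pow(Rational(41, 10), 3) = Rational(68921, 1000)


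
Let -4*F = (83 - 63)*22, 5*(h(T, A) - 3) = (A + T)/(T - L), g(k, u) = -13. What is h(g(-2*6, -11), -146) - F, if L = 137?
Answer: 28303/250 ≈ 113.21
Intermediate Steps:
h(T, A) = 3 + (A + T)/(5*(-137 + T)) (h(T, A) = 3 + ((A + T)/(T - 1*137))/5 = 3 + ((A + T)/(T - 137))/5 = 3 + ((A + T)/(-137 + T))/5 = 3 + (A + T)/(5*(-137 + T)))
F = -110 (F = -(83 - 63)*22/4 = -5*22 = -¼*440 = -110)
h(g(-2*6, -11), -146) - F = (-2055 - 146 + 16*(-13))/(5*(-137 - 13)) - 1*(-110) = (⅕)*(-2055 - 146 - 208)/(-150) + 110 = (⅕)*(-1/150)*(-2409) + 110 = 803/250 + 110 = 28303/250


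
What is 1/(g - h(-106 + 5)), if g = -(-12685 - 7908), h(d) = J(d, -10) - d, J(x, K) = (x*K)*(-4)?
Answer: 1/24532 ≈ 4.0763e-5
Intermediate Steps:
J(x, K) = -4*K*x (J(x, K) = (K*x)*(-4) = -4*K*x)
h(d) = 39*d (h(d) = -4*(-10)*d - d = 40*d - d = 39*d)
g = 20593 (g = -1*(-20593) = 20593)
1/(g - h(-106 + 5)) = 1/(20593 - 39*(-106 + 5)) = 1/(20593 - 39*(-101)) = 1/(20593 - 1*(-3939)) = 1/(20593 + 3939) = 1/24532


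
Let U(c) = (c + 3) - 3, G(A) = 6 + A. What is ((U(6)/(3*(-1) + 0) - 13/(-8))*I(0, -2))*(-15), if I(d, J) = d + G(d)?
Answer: 135/4 ≈ 33.750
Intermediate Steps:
U(c) = c (U(c) = (3 + c) - 3 = c)
I(d, J) = 6 + 2*d (I(d, J) = d + (6 + d) = 6 + 2*d)
((U(6)/(3*(-1) + 0) - 13/(-8))*I(0, -2))*(-15) = ((6/(3*(-1) + 0) - 13/(-8))*(6 + 2*0))*(-15) = ((6/(-3 + 0) - 13*(-⅛))*(6 + 0))*(-15) = ((6/(-3) + 13/8)*6)*(-15) = ((6*(-⅓) + 13/8)*6)*(-15) = ((-2 + 13/8)*6)*(-15) = -3/8*6*(-15) = -9/4*(-15) = 135/4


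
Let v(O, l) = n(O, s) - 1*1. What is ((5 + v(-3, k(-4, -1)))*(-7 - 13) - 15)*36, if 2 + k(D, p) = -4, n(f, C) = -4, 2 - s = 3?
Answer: -540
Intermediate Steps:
s = -1 (s = 2 - 1*3 = 2 - 3 = -1)
k(D, p) = -6 (k(D, p) = -2 - 4 = -6)
v(O, l) = -5 (v(O, l) = -4 - 1*1 = -4 - 1 = -5)
((5 + v(-3, k(-4, -1)))*(-7 - 13) - 15)*36 = ((5 - 5)*(-7 - 13) - 15)*36 = (0*(-20) - 15)*36 = (0 - 15)*36 = -15*36 = -540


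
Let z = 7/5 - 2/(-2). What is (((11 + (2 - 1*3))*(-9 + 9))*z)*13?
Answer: 0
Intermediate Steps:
z = 12/5 (z = 7*(⅕) - 2*(-½) = 7/5 + 1 = 12/5 ≈ 2.4000)
(((11 + (2 - 1*3))*(-9 + 9))*z)*13 = (((11 + (2 - 1*3))*(-9 + 9))*(12/5))*13 = (((11 + (2 - 3))*0)*(12/5))*13 = (((11 - 1)*0)*(12/5))*13 = ((10*0)*(12/5))*13 = (0*(12/5))*13 = 0*13 = 0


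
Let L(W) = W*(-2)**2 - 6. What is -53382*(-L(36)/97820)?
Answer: 1841679/24455 ≈ 75.309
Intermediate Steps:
L(W) = -6 + 4*W (L(W) = W*4 - 6 = 4*W - 6 = -6 + 4*W)
-53382*(-L(36)/97820) = -53382/((-97820/(-6 + 4*36))) = -53382/((-97820/(-6 + 144))) = -53382/((-97820/138)) = -53382/((-97820*1/138)) = -53382/(-48910/69) = -53382*(-69/48910) = 1841679/24455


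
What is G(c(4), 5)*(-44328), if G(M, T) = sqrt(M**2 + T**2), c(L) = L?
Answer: -44328*sqrt(41) ≈ -2.8384e+5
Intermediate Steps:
G(c(4), 5)*(-44328) = sqrt(4**2 + 5**2)*(-44328) = sqrt(16 + 25)*(-44328) = sqrt(41)*(-44328) = -44328*sqrt(41)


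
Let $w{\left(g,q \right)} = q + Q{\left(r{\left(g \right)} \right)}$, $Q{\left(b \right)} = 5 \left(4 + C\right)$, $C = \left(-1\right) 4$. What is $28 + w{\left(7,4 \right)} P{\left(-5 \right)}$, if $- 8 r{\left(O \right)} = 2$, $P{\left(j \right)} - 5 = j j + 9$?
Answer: $184$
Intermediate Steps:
$C = -4$
$P{\left(j \right)} = 14 + j^{2}$ ($P{\left(j \right)} = 5 + \left(j j + 9\right) = 5 + \left(j^{2} + 9\right) = 5 + \left(9 + j^{2}\right) = 14 + j^{2}$)
$r{\left(O \right)} = - \frac{1}{4}$ ($r{\left(O \right)} = \left(- \frac{1}{8}\right) 2 = - \frac{1}{4}$)
$Q{\left(b \right)} = 0$ ($Q{\left(b \right)} = 5 \left(4 - 4\right) = 5 \cdot 0 = 0$)
$w{\left(g,q \right)} = q$ ($w{\left(g,q \right)} = q + 0 = q$)
$28 + w{\left(7,4 \right)} P{\left(-5 \right)} = 28 + 4 \left(14 + \left(-5\right)^{2}\right) = 28 + 4 \left(14 + 25\right) = 28 + 4 \cdot 39 = 28 + 156 = 184$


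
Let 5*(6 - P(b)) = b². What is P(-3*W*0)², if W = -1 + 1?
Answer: 36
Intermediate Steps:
W = 0
P(b) = 6 - b²/5
P(-3*W*0)² = (6 - (-3*0*0)²/5)² = (6 - (0*0)²/5)² = (6 - ⅕*0²)² = (6 - ⅕*0)² = (6 + 0)² = 6² = 36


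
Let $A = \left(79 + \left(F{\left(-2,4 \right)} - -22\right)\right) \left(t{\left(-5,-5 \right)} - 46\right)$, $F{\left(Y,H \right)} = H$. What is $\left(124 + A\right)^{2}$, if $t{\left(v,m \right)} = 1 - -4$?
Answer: $17480761$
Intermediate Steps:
$t{\left(v,m \right)} = 5$ ($t{\left(v,m \right)} = 1 + 4 = 5$)
$A = -4305$ ($A = \left(79 + \left(4 - -22\right)\right) \left(5 - 46\right) = \left(79 + \left(4 + 22\right)\right) \left(-41\right) = \left(79 + 26\right) \left(-41\right) = 105 \left(-41\right) = -4305$)
$\left(124 + A\right)^{2} = \left(124 - 4305\right)^{2} = \left(-4181\right)^{2} = 17480761$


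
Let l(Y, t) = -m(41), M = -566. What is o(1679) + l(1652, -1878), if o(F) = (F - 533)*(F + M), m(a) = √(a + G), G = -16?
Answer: 1275493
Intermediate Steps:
m(a) = √(-16 + a) (m(a) = √(a - 16) = √(-16 + a))
l(Y, t) = -5 (l(Y, t) = -√(-16 + 41) = -√25 = -1*5 = -5)
o(F) = (-566 + F)*(-533 + F) (o(F) = (F - 533)*(F - 566) = (-533 + F)*(-566 + F) = (-566 + F)*(-533 + F))
o(1679) + l(1652, -1878) = (301678 + 1679² - 1099*1679) - 5 = (301678 + 2819041 - 1845221) - 5 = 1275498 - 5 = 1275493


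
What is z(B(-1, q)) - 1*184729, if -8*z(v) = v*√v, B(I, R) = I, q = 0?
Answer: -184729 + I/8 ≈ -1.8473e+5 + 0.125*I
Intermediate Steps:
z(v) = -v^(3/2)/8 (z(v) = -v*√v/8 = -v^(3/2)/8)
z(B(-1, q)) - 1*184729 = -(-1)*I/8 - 1*184729 = -(-1)*I/8 - 184729 = I/8 - 184729 = -184729 + I/8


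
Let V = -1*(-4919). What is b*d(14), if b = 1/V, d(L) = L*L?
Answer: 196/4919 ≈ 0.039845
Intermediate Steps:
d(L) = L²
V = 4919
b = 1/4919 ≈ 0.00020329
b*d(14) = (1/4919)*14² = (1/4919)*196 = 196/4919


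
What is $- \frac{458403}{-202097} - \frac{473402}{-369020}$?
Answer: $\frac{132416499527}{37288917470} \approx 3.5511$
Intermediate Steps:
$- \frac{458403}{-202097} - \frac{473402}{-369020} = \left(-458403\right) \left(- \frac{1}{202097}\right) - - \frac{236701}{184510} = \frac{458403}{202097} + \frac{236701}{184510} = \frac{132416499527}{37288917470}$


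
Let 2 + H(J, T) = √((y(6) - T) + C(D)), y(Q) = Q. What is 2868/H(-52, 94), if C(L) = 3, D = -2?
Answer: -5736/89 - 2868*I*√85/89 ≈ -64.449 - 297.1*I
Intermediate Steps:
H(J, T) = -2 + √(9 - T) (H(J, T) = -2 + √((6 - T) + 3) = -2 + √(9 - T))
2868/H(-52, 94) = 2868/(-2 + √(9 - 1*94)) = 2868/(-2 + √(9 - 94)) = 2868/(-2 + √(-85)) = 2868/(-2 + I*√85)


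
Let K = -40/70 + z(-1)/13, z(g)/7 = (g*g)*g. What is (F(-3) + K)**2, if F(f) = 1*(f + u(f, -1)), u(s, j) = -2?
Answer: 309136/8281 ≈ 37.331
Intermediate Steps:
z(g) = 7*g**3 (z(g) = 7*((g*g)*g) = 7*(g**2*g) = 7*g**3)
F(f) = -2 + f (F(f) = 1*(f - 2) = 1*(-2 + f) = -2 + f)
K = -101/91 (K = -40/70 + (7*(-1)**3)/13 = -40*1/70 + (7*(-1))*(1/13) = -4/7 - 7*1/13 = -4/7 - 7/13 = -101/91 ≈ -1.1099)
(F(-3) + K)**2 = ((-2 - 3) - 101/91)**2 = (-5 - 101/91)**2 = (-556/91)**2 = 309136/8281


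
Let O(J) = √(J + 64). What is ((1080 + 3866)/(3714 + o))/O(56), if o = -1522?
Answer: 2473*√30/65760 ≈ 0.20598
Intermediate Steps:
O(J) = √(64 + J)
((1080 + 3866)/(3714 + o))/O(56) = ((1080 + 3866)/(3714 - 1522))/(√(64 + 56)) = (4946/2192)/(√120) = (4946*(1/2192))/((2*√30)) = 2473*(√30/60)/1096 = 2473*√30/65760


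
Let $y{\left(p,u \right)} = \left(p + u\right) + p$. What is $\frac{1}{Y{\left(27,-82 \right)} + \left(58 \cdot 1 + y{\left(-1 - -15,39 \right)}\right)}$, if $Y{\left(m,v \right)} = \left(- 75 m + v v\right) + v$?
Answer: $\frac{1}{4742} \approx 0.00021088$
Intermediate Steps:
$Y{\left(m,v \right)} = v + v^{2} - 75 m$ ($Y{\left(m,v \right)} = \left(- 75 m + v^{2}\right) + v = \left(v^{2} - 75 m\right) + v = v + v^{2} - 75 m$)
$y{\left(p,u \right)} = u + 2 p$
$\frac{1}{Y{\left(27,-82 \right)} + \left(58 \cdot 1 + y{\left(-1 - -15,39 \right)}\right)} = \frac{1}{\left(-82 + \left(-82\right)^{2} - 2025\right) + \left(58 \cdot 1 + \left(39 + 2 \left(-1 - -15\right)\right)\right)} = \frac{1}{\left(-82 + 6724 - 2025\right) + \left(58 + \left(39 + 2 \left(-1 + 15\right)\right)\right)} = \frac{1}{4617 + \left(58 + \left(39 + 2 \cdot 14\right)\right)} = \frac{1}{4617 + \left(58 + \left(39 + 28\right)\right)} = \frac{1}{4617 + \left(58 + 67\right)} = \frac{1}{4617 + 125} = \frac{1}{4742}$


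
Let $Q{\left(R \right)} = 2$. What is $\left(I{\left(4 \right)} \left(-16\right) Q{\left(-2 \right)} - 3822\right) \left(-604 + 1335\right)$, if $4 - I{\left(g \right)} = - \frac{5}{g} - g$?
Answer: $-3010258$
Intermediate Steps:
$I{\left(g \right)} = 4 + g + \frac{5}{g}$ ($I{\left(g \right)} = 4 - \left(- \frac{5}{g} - g\right) = 4 - \left(- g - \frac{5}{g}\right) = 4 + \left(g + \frac{5}{g}\right) = 4 + g + \frac{5}{g}$)
$\left(I{\left(4 \right)} \left(-16\right) Q{\left(-2 \right)} - 3822\right) \left(-604 + 1335\right) = \left(\left(4 + 4 + \frac{5}{4}\right) \left(-16\right) 2 - 3822\right) \left(-604 + 1335\right) = \left(\left(4 + 4 + 5 \cdot \frac{1}{4}\right) \left(-16\right) 2 - 3822\right) 731 = \left(\left(4 + 4 + \frac{5}{4}\right) \left(-16\right) 2 - 3822\right) 731 = \left(\frac{37}{4} \left(-16\right) 2 - 3822\right) 731 = \left(\left(-148\right) 2 - 3822\right) 731 = \left(-296 - 3822\right) 731 = \left(-4118\right) 731 = -3010258$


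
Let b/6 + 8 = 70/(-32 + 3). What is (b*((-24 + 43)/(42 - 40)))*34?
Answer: -585276/29 ≈ -20182.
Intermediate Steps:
b = -1812/29 (b = -48 + 6*(70/(-32 + 3)) = -48 + 6*(70/(-29)) = -48 + 6*(70*(-1/29)) = -48 + 6*(-70/29) = -48 - 420/29 = -1812/29 ≈ -62.483)
(b*((-24 + 43)/(42 - 40)))*34 = -1812*(-24 + 43)/(29*(42 - 40))*34 = -34428/(29*2)*34 = -1812/29*19/2*34 = -17214/29*34 = -585276/29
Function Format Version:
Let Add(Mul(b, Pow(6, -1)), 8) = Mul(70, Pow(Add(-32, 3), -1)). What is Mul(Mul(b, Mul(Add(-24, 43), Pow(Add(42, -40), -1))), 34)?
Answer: Rational(-585276, 29) ≈ -20182.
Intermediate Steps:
b = Rational(-1812, 29) (b = Add(-48, Mul(6, Mul(70, Pow(Add(-32, 3), -1)))) = Add(-48, Mul(6, Mul(70, Pow(-29, -1)))) = Add(-48, Mul(6, Mul(70, Rational(-1, 29)))) = Add(-48, Mul(6, Rational(-70, 29))) = Add(-48, Rational(-420, 29)) = Rational(-1812, 29) ≈ -62.483)
Mul(Mul(b, Mul(Add(-24, 43), Pow(Add(42, -40), -1))), 34) = Mul(Mul(Rational(-1812, 29), Mul(Add(-24, 43), Pow(Add(42, -40), -1))), 34) = Mul(Mul(Rational(-1812, 29), Mul(19, Pow(2, -1))), 34) = Mul(Mul(Rational(-1812, 29), Mul(19, Rational(1, 2))), 34) = Mul(Mul(Rational(-1812, 29), Rational(19, 2)), 34) = Mul(Rational(-17214, 29), 34) = Rational(-585276, 29)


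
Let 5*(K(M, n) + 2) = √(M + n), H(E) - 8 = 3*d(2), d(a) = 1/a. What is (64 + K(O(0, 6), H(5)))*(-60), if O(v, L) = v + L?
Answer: -3720 - 6*√62 ≈ -3767.2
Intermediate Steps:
O(v, L) = L + v
H(E) = 19/2 (H(E) = 8 + 3/2 = 19/2)
K(M, n) = -2 + √(M + n)/5
(64 + K(O(0, 6), H(5)))*(-60) = (64 + (-2 + √((6 + 0) + 19/2)/5))*(-60) = (64 + (-2 + √(6 + 19/2)/5))*(-60) = (64 + (-2 + √(31/2)/5))*(-60) = (64 + (-2 + (√62/2)/5))*(-60) = (64 + (-2 + √62/10))*(-60) = (62 + √62/10)*(-60) = -3720 - 6*√62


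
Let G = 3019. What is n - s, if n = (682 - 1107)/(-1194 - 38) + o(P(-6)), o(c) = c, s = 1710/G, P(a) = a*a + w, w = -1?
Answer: 129355635/3719408 ≈ 34.779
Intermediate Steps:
P(a) = -1 + a² (P(a) = a*a - 1 = a² - 1 = -1 + a²)
s = 1710/3019 ≈ 0.56641
n = 43545/1232 (n = (682 - 1107)/(-1194 - 38) + (-1 + (-6)²) = -425/(-1232) + (-1 + 36) = -425*(-1/1232) + 35 = 425/1232 + 35 = 43545/1232 ≈ 35.345)
n - s = 43545/1232 - 1*1710/3019 = 43545/1232 - 1710/3019 = 129355635/3719408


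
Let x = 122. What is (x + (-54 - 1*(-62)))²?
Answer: 16900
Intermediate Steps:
(x + (-54 - 1*(-62)))² = (122 + (-54 - 1*(-62)))² = (122 + (-54 + 62))² = (122 + 8)² = 130² = 16900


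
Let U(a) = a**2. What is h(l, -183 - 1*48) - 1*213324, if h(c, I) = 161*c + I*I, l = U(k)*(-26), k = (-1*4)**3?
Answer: -17305819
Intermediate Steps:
k = -64 (k = (-4)**3 = -64)
l = -106496 (l = (-64)**2*(-26) = 4096*(-26) = -106496)
h(c, I) = I**2 + 161*c (h(c, I) = 161*c + I**2 = I**2 + 161*c)
h(l, -183 - 1*48) - 1*213324 = ((-183 - 1*48)**2 + 161*(-106496)) - 1*213324 = ((-183 - 48)**2 - 17145856) - 213324 = ((-231)**2 - 17145856) - 213324 = (53361 - 17145856) - 213324 = -17092495 - 213324 = -17305819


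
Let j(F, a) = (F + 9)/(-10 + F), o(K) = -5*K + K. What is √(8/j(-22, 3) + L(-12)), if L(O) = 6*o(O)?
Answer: 20*√130/13 ≈ 17.541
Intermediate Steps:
o(K) = -4*K
j(F, a) = (9 + F)/(-10 + F)
L(O) = -24*O (L(O) = 6*(-4*O) = -24*O)
√(8/j(-22, 3) + L(-12)) = √(8/(((9 - 22)/(-10 - 22))) - 24*(-12)) = √(8/((-13/(-32))) + 288) = √(8/((-1/32*(-13))) + 288) = √(8/(13/32) + 288) = √(8*(32/13) + 288) = √(256/13 + 288) = √(4000/13) = 20*√130/13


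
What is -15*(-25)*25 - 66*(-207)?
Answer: 23037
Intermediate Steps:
-15*(-25)*25 - 66*(-207) = 375*25 + 13662 = 9375 + 13662 = 23037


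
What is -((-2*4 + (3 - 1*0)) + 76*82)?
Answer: -6227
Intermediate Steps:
-((-2*4 + (3 - 1*0)) + 76*82) = -((-8 + (3 + 0)) + 6232) = -((-8 + 3) + 6232) = -(-5 + 6232) = -1*6227 = -6227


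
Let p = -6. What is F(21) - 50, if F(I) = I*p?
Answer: -176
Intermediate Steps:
F(I) = -6*I (F(I) = I*(-6) = -6*I)
F(21) - 50 = -6*21 - 50 = -126 - 50 = -176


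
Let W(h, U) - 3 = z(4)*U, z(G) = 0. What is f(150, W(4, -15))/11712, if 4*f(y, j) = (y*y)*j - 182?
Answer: 33659/23424 ≈ 1.4369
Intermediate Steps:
W(h, U) = 3 (W(h, U) = 3 + 0*U = 3 + 0 = 3)
f(y, j) = -91/2 + j*y²/4 (f(y, j) = ((y*y)*j - 182)/4 = (y²*j - 182)/4 = (j*y² - 182)/4 = (-182 + j*y²)/4 = -91/2 + j*y²/4)
f(150, W(4, -15))/11712 = (-91/2 + (¼)*3*150²)/11712 = (-91/2 + (¼)*3*22500)*(1/11712) = (-91/2 + 16875)*(1/11712) = (33659/2)*(1/11712) = 33659/23424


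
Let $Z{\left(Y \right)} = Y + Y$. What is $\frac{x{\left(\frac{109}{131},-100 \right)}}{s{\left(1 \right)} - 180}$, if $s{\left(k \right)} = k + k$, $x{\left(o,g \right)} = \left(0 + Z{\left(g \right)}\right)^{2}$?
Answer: $- \frac{20000}{89} \approx -224.72$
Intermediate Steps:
$Z{\left(Y \right)} = 2 Y$
$x{\left(o,g \right)} = 4 g^{2}$ ($x{\left(o,g \right)} = \left(0 + 2 g\right)^{2} = \left(2 g\right)^{2} = 4 g^{2}$)
$s{\left(k \right)} = 2 k$
$\frac{x{\left(\frac{109}{131},-100 \right)}}{s{\left(1 \right)} - 180} = \frac{4 \left(-100\right)^{2}}{2 \cdot 1 - 180} = \frac{4 \cdot 10000}{2 - 180} = \frac{1}{-178} \cdot 40000 = \left(- \frac{1}{178}\right) 40000 = - \frac{20000}{89}$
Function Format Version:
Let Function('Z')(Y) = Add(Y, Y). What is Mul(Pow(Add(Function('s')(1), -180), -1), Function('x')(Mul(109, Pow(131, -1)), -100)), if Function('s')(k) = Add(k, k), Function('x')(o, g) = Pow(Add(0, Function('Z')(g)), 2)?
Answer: Rational(-20000, 89) ≈ -224.72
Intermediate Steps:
Function('Z')(Y) = Mul(2, Y)
Function('x')(o, g) = Mul(4, Pow(g, 2)) (Function('x')(o, g) = Pow(Add(0, Mul(2, g)), 2) = Pow(Mul(2, g), 2) = Mul(4, Pow(g, 2)))
Function('s')(k) = Mul(2, k)
Mul(Pow(Add(Function('s')(1), -180), -1), Function('x')(Mul(109, Pow(131, -1)), -100)) = Mul(Pow(Add(Mul(2, 1), -180), -1), Mul(4, Pow(-100, 2))) = Mul(Pow(Add(2, -180), -1), Mul(4, 10000)) = Mul(Pow(-178, -1), 40000) = Mul(Rational(-1, 178), 40000) = Rational(-20000, 89)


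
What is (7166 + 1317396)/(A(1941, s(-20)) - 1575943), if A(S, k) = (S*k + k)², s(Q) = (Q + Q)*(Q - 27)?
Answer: 1324562/13329507345657 ≈ 9.9371e-8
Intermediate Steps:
s(Q) = 2*Q*(-27 + Q) (s(Q) = (2*Q)*(-27 + Q) = 2*Q*(-27 + Q))
A(S, k) = (k + S*k)²
(7166 + 1317396)/(A(1941, s(-20)) - 1575943) = (7166 + 1317396)/((2*(-20)*(-27 - 20))²*(1 + 1941)² - 1575943) = 1324562/((2*(-20)*(-47))²*1942² - 1575943) = 1324562/(1880²*3771364 - 1575943) = 1324562/(3534400*3771364 - 1575943) = 1324562/(13329508921600 - 1575943) = 1324562/13329507345657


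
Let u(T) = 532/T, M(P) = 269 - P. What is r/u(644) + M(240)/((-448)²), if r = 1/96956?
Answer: 14509737/92432420864 ≈ 0.00015698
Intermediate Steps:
r = 1/96956 ≈ 1.0314e-5
r/u(644) + M(240)/((-448)²) = 1/(96956*((532/644))) + (269 - 1*240)/((-448)²) = 1/(96956*((532*(1/644)))) + (269 - 240)/200704 = 1/(96956*(19/23)) + 29*(1/200704) = (1/96956)*(23/19) + 29/200704 = 23/1842164 + 29/200704 = 14509737/92432420864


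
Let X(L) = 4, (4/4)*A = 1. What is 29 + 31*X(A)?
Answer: 153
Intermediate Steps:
A = 1
29 + 31*X(A) = 29 + 31*4 = 29 + 124 = 153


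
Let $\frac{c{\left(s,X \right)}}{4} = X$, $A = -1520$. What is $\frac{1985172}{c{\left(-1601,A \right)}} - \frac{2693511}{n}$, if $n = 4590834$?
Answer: $- \frac{380415485847}{1163011280} \approx -327.1$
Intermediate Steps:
$c{\left(s,X \right)} = 4 X$
$\frac{1985172}{c{\left(-1601,A \right)}} - \frac{2693511}{n} = \frac{1985172}{4 \left(-1520\right)} - \frac{2693511}{4590834} = \frac{1985172}{-6080} - \frac{897837}{1530278} = 1985172 \left(- \frac{1}{6080}\right) - \frac{897837}{1530278} = - \frac{496293}{1520} - \frac{897837}{1530278} = - \frac{380415485847}{1163011280}$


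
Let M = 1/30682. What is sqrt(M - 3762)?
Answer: I*sqrt(6694689614)/1334 ≈ 61.335*I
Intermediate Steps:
M = 1/30682 ≈ 3.2592e-5
sqrt(M - 3762) = sqrt(1/30682 - 3762) = sqrt(-115425683/30682) = I*sqrt(6694689614)/1334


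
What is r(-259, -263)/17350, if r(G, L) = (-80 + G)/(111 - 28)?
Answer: -339/1440050 ≈ -0.00023541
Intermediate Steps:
r(G, L) = -80/83 + G/83 (r(G, L) = (-80 + G)/83 = (-80 + G)*(1/83) = -80/83 + G/83)
r(-259, -263)/17350 = (-80/83 + (1/83)*(-259))/17350 = (-80/83 - 259/83)*(1/17350) = -339/83*1/17350 = -339/1440050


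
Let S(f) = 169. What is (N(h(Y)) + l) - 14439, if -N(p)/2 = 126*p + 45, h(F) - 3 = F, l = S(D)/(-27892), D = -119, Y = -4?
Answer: -398214253/27892 ≈ -14277.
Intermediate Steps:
l = -169/27892 (l = 169/(-27892) = 169*(-1/27892) = -169/27892 ≈ -0.0060591)
h(F) = 3 + F
N(p) = -90 - 252*p (N(p) = -2*(126*p + 45) = -2*(45 + 126*p) = -90 - 252*p)
(N(h(Y)) + l) - 14439 = ((-90 - 252*(3 - 4)) - 169/27892) - 14439 = ((-90 - 252*(-1)) - 169/27892) - 14439 = ((-90 + 252) - 169/27892) - 14439 = (162 - 169/27892) - 14439 = 4518335/27892 - 14439 = -398214253/27892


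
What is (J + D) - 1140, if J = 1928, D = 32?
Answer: 820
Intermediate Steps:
(J + D) - 1140 = (1928 + 32) - 1140 = 1960 - 1140 = 820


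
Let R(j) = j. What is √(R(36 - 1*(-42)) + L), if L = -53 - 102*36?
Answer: I*√3647 ≈ 60.39*I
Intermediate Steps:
L = -3725 (L = -53 - 3672 = -3725)
√(R(36 - 1*(-42)) + L) = √((36 - 1*(-42)) - 3725) = √((36 + 42) - 3725) = √(78 - 3725) = √(-3647) = I*√3647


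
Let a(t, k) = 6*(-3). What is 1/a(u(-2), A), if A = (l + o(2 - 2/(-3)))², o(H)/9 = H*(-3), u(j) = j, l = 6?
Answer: -1/18 ≈ -0.055556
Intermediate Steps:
o(H) = -27*H (o(H) = 9*(H*(-3)) = 9*(-3*H) = -27*H)
A = 4356 (A = (6 - 27*(2 - 2/(-3)))² = (6 - 27*(2 - 2*(-1)/3))² = (6 - 27*(2 - 1*(-⅔)))² = (6 - 27*(2 + ⅔))² = (6 - 27*8/3)² = (6 - 72)² = (-66)² = 4356)
a(t, k) = -18
1/a(u(-2), A) = 1/(-18) = -1/18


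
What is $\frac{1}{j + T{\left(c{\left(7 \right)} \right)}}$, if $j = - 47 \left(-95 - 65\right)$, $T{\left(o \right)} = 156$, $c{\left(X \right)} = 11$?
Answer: $\frac{1}{7676} \approx 0.00013028$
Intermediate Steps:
$j = 7520$ ($j = \left(-47\right) \left(-160\right) = 7520$)
$\frac{1}{j + T{\left(c{\left(7 \right)} \right)}} = \frac{1}{7520 + 156} = \frac{1}{7676}$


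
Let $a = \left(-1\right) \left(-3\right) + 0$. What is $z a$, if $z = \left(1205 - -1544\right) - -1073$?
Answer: $11466$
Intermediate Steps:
$z = 3822$ ($z = \left(1205 + 1544\right) + 1073 = 2749 + 1073 = 3822$)
$a = 3$ ($a = 3 + 0 = 3$)
$z a = 3822 \cdot 3 = 11466$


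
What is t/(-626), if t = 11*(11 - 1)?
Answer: -55/313 ≈ -0.17572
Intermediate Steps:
t = 110 (t = 11*10 = 110)
t/(-626) = 110/(-626) = 110*(-1/626) = -55/313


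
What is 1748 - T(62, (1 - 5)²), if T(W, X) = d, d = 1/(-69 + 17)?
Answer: 90897/52 ≈ 1748.0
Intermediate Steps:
d = -1/52 (d = 1/(-52) = -1/52 ≈ -0.019231)
T(W, X) = -1/52
1748 - T(62, (1 - 5)²) = 1748 - 1*(-1/52) = 1748 + 1/52 = 90897/52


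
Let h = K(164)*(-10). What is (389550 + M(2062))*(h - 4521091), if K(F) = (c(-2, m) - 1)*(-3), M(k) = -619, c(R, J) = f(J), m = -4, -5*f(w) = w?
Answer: -1758394777307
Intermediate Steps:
f(w) = -w/5
c(R, J) = -J/5
K(F) = ⅗ (K(F) = (-⅕*(-4) - 1)*(-3) = (⅘ - 1)*(-3) = -⅕*(-3) = ⅗)
h = -6 (h = (⅗)*(-10) = -6)
(389550 + M(2062))*(h - 4521091) = (389550 - 619)*(-6 - 4521091) = 388931*(-4521097) = -1758394777307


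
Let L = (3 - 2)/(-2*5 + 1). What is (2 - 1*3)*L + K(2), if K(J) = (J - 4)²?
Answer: 37/9 ≈ 4.1111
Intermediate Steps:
K(J) = (-4 + J)²
L = -⅑ (L = 1/(-10 + 1) = 1/(-9) = 1*(-⅑) = -⅑ ≈ -0.11111)
(2 - 1*3)*L + K(2) = (2 - 1*3)*(-⅑) + (-4 + 2)² = (2 - 3)*(-⅑) + (-2)² = -1*(-⅑) + 4 = ⅑ + 4 = 37/9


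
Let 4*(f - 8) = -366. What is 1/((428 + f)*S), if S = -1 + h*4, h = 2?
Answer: 2/4823 ≈ 0.00041468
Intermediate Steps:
f = -167/2 (f = 8 + (¼)*(-366) = 8 - 183/2 = -167/2 ≈ -83.500)
S = 7 (S = -1 + 2*4 = -1 + 8 = 7)
1/((428 + f)*S) = 1/((428 - 167/2)*7) = 1/((689/2)*7) = 1/(4823/2) = 2/4823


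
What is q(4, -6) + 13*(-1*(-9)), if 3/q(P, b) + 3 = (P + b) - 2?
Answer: 816/7 ≈ 116.57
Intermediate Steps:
q(P, b) = 3/(-5 + P + b) (q(P, b) = 3/(-3 + ((P + b) - 2)) = 3/(-3 + (-2 + P + b)) = 3/(-5 + P + b))
q(4, -6) + 13*(-1*(-9)) = 3/(-5 + 4 - 6) + 13*(-1*(-9)) = 3/(-7) + 13*9 = 3*(-1/7) + 117 = -3/7 + 117 = 816/7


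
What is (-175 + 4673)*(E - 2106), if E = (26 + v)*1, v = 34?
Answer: -9202908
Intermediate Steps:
E = 60 (E = (26 + 34)*1 = 60*1 = 60)
(-175 + 4673)*(E - 2106) = (-175 + 4673)*(60 - 2106) = 4498*(-2046) = -9202908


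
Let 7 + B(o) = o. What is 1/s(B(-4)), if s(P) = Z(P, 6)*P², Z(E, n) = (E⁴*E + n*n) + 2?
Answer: -1/19482573 ≈ -5.1328e-8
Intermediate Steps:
Z(E, n) = 2 + E⁵ + n² (Z(E, n) = (E⁵ + n²) + 2 = 2 + E⁵ + n²)
B(o) = -7 + o
s(P) = P²*(38 + P⁵) (s(P) = (2 + P⁵ + 6²)*P² = (2 + P⁵ + 36)*P² = (38 + P⁵)*P² = P²*(38 + P⁵))
1/s(B(-4)) = 1/((-7 - 4)²*(38 + (-7 - 4)⁵)) = 1/((-11)²*(38 + (-11)⁵)) = 1/(121*(38 - 161051)) = 1/(121*(-161013)) = 1/(-19482573) = -1/19482573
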